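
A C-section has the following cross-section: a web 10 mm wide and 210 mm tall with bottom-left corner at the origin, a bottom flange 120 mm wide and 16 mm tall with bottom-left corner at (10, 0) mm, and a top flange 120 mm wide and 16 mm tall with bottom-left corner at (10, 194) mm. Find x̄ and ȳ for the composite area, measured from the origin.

x̄ = 47.02 mm, ȳ = 105.00 mm

Part | A | x̄ᵢ | ȳᵢ | A·x̄ᵢ | A·ȳᵢ
web | 2100.00 | 5.00 | 105.00 | 10500.00 | 220500.00
bottom flange | 1920.00 | 70.00 | 8.00 | 134400.00 | 15360.00
top flange | 1920.00 | 70.00 | 202.00 | 134400.00 | 387840.00
Σ | 5940.00 |  |  | 279300.00 | 623700.00
x̄ = 279300.00 / 5940.00 = 47.02 mm
ȳ = 623700.00 / 5940.00 = 105.00 mm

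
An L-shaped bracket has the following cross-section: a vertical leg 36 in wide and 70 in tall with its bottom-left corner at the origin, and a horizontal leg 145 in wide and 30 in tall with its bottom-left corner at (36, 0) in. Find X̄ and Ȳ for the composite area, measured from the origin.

vertical leg: A = 36 × 70 = 2520.00, centroid at (18.00, 35.00).
horizontal leg: A = 145 × 30 = 4350.00, centroid at (108.50, 15.00).
ΣA = 6870.00 in²
ΣAX̄ = (2520.00)(18.00) + (4350.00)(108.50) = 517335.00 in³
ΣAȲ = (2520.00)(35.00) + (4350.00)(15.00) = 153450.00 in³
X̄ = 517335.00 / 6870.00 = 75.30 in
Ȳ = 153450.00 / 6870.00 = 22.34 in

X̄ = 75.30 in, Ȳ = 22.34 in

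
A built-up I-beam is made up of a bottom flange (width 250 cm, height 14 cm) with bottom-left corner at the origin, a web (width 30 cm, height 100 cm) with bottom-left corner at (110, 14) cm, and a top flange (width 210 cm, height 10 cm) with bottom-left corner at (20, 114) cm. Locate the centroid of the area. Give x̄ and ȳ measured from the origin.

x̄ = 125.00 cm, ȳ = 54.23 cm

Part | A | x̄ᵢ | ȳᵢ | A·x̄ᵢ | A·ȳᵢ
bottom flange | 3500.00 | 125.00 | 7.00 | 437500.00 | 24500.00
web | 3000.00 | 125.00 | 64.00 | 375000.00 | 192000.00
top flange | 2100.00 | 125.00 | 119.00 | 262500.00 | 249900.00
Σ | 8600.00 |  |  | 1075000.00 | 466400.00
x̄ = 1075000.00 / 8600.00 = 125.00 cm
ȳ = 466400.00 / 8600.00 = 54.23 cm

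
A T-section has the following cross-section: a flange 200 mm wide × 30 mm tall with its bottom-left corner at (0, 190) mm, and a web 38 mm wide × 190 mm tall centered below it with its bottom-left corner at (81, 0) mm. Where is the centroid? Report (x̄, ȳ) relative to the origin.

web: A = 38 × 190 = 7220.00, centroid at (100.00, 95.00).
flange: A = 200 × 30 = 6000.00, centroid at (100.00, 205.00).
ΣA = 13220.00 mm²
ΣAx̄ = (7220.00)(100.00) + (6000.00)(100.00) = 1322000.00 mm³
ΣAȳ = (7220.00)(95.00) + (6000.00)(205.00) = 1915900.00 mm³
x̄ = 1322000.00 / 13220.00 = 100.00 mm
ȳ = 1915900.00 / 13220.00 = 144.92 mm

x̄ = 100.00 mm, ȳ = 144.92 mm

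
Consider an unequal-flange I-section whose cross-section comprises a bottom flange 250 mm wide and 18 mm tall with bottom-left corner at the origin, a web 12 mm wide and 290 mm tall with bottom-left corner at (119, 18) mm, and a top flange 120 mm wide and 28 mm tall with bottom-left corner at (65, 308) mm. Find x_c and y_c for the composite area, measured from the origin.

x_c = 125.00 mm, y_c = 149.00 mm

bottom flange: A = 250 × 18 = 4500.00, centroid at (125.00, 9.00).
web: A = 12 × 290 = 3480.00, centroid at (125.00, 163.00).
top flange: A = 120 × 28 = 3360.00, centroid at (125.00, 322.00).
ΣA = 11340.00 mm², ΣAx_c = 1417500.00 mm³, ΣAy_c = 1689660.00 mm³.
x_c = 1417500.00/11340.00 = 125.00 mm; y_c = 1689660.00/11340.00 = 149.00 mm.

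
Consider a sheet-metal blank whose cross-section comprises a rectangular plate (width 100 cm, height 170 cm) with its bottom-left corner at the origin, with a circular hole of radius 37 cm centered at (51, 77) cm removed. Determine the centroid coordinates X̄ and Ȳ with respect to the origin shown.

Part | A | x̄ᵢ | ȳᵢ | A·x̄ᵢ | A·ȳᵢ
plate | 17000.00 | 50.00 | 85.00 | 850000.00 | 1445000.00
hole | -4300.84 | 51.00 | 77.00 | -219342.86 | -331164.71
Σ | 12699.16 |  |  | 630657.14 | 1113835.29
X̄ = 630657.14 / 12699.16 = 49.66 cm
Ȳ = 1113835.29 / 12699.16 = 87.71 cm

X̄ = 49.66 cm, Ȳ = 87.71 cm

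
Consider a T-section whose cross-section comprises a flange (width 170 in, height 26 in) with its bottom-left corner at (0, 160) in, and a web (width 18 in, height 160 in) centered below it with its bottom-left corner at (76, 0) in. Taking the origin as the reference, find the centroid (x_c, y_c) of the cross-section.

x_c = 85.00 in, y_c = 136.31 in

Part | A | x̄ᵢ | ȳᵢ | A·x̄ᵢ | A·ȳᵢ
web | 2880.00 | 85.00 | 80.00 | 244800.00 | 230400.00
flange | 4420.00 | 85.00 | 173.00 | 375700.00 | 764660.00
Σ | 7300.00 |  |  | 620500.00 | 995060.00
x_c = 620500.00 / 7300.00 = 85.00 in
y_c = 995060.00 / 7300.00 = 136.31 in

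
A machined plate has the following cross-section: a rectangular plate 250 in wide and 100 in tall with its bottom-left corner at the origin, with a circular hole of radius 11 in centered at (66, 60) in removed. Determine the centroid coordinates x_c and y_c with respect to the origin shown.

x_c = 125.91 in, y_c = 49.85 in

plate: A = 250 × 100 = 25000.00, centroid at (125.00, 50.00).
hole: A = −π·11² = -380.13, centroid at (66.00, 60.00).
ΣA = 24619.87 in², ΣAx_c = 3099911.24 in³, ΣAy_c = 1227192.04 in³.
x_c = 3099911.24/24619.87 = 125.91 in; y_c = 1227192.04/24619.87 = 49.85 in.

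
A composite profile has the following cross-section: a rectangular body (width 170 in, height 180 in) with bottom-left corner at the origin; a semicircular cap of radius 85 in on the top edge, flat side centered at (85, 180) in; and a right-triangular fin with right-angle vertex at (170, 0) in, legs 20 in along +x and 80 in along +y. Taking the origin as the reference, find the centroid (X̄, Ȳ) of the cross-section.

rectangular body: A = 170 × 180 = 30600.00, centroid at (85.00, 90.00).
semicircular top: A = ½π·85² = 11349.00, centroid at (85.00, 216.08).
triangular fin: A = ½·20·80 = 800.00, centroid at (176.67, 26.67).
ΣA = 42749.00 in²
ΣAX̄ = (30600.00)(85.00) + (11349.00)(85.00) + (800.00)(176.67) = 3706998.63 in³
ΣAȲ = (30600.00)(90.00) + (11349.00)(216.08) + (800.00)(26.67) = 5227570.62 in³
X̄ = 3706998.63 / 42749.00 = 86.72 in
Ȳ = 5227570.62 / 42749.00 = 122.29 in

X̄ = 86.72 in, Ȳ = 122.29 in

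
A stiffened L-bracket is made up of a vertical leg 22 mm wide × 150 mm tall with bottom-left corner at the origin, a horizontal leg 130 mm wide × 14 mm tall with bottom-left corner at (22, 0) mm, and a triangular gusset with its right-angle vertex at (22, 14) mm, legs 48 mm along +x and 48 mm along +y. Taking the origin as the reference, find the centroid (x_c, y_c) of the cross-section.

x_c = 38.01 mm, y_c = 47.00 mm

vertical leg: A = 22 × 150 = 3300.00, centroid at (11.00, 75.00).
horizontal leg: A = 130 × 14 = 1820.00, centroid at (87.00, 7.00).
gusset: A = ½·48·48 = 1152.00, centroid at (38.00, 30.00).
ΣA = 6272.00 mm²
ΣAx_c = (3300.00)(11.00) + (1820.00)(87.00) + (1152.00)(38.00) = 238416.00 mm³
ΣAy_c = (3300.00)(75.00) + (1820.00)(7.00) + (1152.00)(30.00) = 294800.00 mm³
x_c = 238416.00 / 6272.00 = 38.01 mm
y_c = 294800.00 / 6272.00 = 47.00 mm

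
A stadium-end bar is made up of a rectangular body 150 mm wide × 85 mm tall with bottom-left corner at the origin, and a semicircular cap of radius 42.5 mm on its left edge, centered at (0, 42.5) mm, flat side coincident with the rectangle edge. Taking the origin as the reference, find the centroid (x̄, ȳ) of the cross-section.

rectangular body: A = 150 × 85 = 12750.00, centroid at (75.00, 42.50).
semicircular end: A = ½π·42.5² = 2837.25, centroid at (-18.04, 42.50).
ΣA = 15587.25 mm²
ΣAx̄ = (12750.00)(75.00) + (2837.25)(-18.04) = 905072.92 mm³
ΣAȳ = (12750.00)(42.50) + (2837.25)(42.50) = 662458.16 mm³
x̄ = 905072.92 / 15587.25 = 58.06 mm
ȳ = 662458.16 / 15587.25 = 42.50 mm

x̄ = 58.06 mm, ȳ = 42.50 mm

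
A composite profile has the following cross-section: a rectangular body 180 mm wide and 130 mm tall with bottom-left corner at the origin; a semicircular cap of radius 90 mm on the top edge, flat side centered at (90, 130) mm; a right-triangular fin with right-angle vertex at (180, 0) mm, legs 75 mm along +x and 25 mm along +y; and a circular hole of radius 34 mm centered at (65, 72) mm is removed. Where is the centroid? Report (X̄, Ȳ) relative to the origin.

X̄ = 95.94 mm, Ȳ = 101.93 mm

Part | A | x̄ᵢ | ȳᵢ | A·x̄ᵢ | A·ȳᵢ
rectangular body | 23400.00 | 90.00 | 65.00 | 2106000.00 | 1521000.00
semicircular top | 12723.45 | 90.00 | 168.20 | 1145110.52 | 2140048.53
triangular fin | 937.50 | 205.00 | 8.33 | 192187.50 | 7812.50
hole | -3631.68 | 65.00 | 72.00 | -236059.27 | -261481.04
Σ | 33429.27 |  |  | 3207238.75 | 3407379.99
X̄ = 3207238.75 / 33429.27 = 95.94 mm
Ȳ = 3407379.99 / 33429.27 = 101.93 mm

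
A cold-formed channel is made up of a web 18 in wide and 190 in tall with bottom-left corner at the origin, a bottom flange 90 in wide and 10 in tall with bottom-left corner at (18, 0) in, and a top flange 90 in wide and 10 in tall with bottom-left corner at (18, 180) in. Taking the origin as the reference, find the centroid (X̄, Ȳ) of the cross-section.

web: A = 18 × 190 = 3420.00, centroid at (9.00, 95.00).
bottom flange: A = 90 × 10 = 900.00, centroid at (63.00, 5.00).
top flange: A = 90 × 10 = 900.00, centroid at (63.00, 185.00).
ΣA = 5220.00 in²
ΣAX̄ = (3420.00)(9.00) + (900.00)(63.00) + (900.00)(63.00) = 144180.00 in³
ΣAȲ = (3420.00)(95.00) + (900.00)(5.00) + (900.00)(185.00) = 495900.00 in³
X̄ = 144180.00 / 5220.00 = 27.62 in
Ȳ = 495900.00 / 5220.00 = 95.00 in

X̄ = 27.62 in, Ȳ = 95.00 in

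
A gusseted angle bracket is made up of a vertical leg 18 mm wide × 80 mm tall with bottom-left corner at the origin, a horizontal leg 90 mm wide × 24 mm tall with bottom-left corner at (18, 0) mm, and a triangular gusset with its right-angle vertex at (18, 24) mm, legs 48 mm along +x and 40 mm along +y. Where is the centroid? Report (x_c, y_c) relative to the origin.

vertical leg: A = 18 × 80 = 1440.00, centroid at (9.00, 40.00).
horizontal leg: A = 90 × 24 = 2160.00, centroid at (63.00, 12.00).
gusset: A = ½·48·40 = 960.00, centroid at (34.00, 37.33).
ΣA = 4560.00 mm²
ΣAx_c = (1440.00)(9.00) + (2160.00)(63.00) + (960.00)(34.00) = 181680.00 mm³
ΣAy_c = (1440.00)(40.00) + (2160.00)(12.00) + (960.00)(37.33) = 119360.00 mm³
x_c = 181680.00 / 4560.00 = 39.84 mm
y_c = 119360.00 / 4560.00 = 26.18 mm

x_c = 39.84 mm, y_c = 26.18 mm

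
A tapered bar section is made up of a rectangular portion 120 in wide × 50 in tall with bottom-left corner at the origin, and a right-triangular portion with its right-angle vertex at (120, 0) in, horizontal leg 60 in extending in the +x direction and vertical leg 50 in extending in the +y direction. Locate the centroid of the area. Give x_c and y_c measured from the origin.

x_c = 76.00 in, y_c = 23.33 in

rectangular portion: A = 120 × 50 = 6000.00, centroid at (60.00, 25.00).
triangular portion: A = ½·60·50 = 1500.00, centroid at (140.00, 16.67).
ΣA = 7500.00 in²
ΣAx_c = (6000.00)(60.00) + (1500.00)(140.00) = 570000.00 in³
ΣAy_c = (6000.00)(25.00) + (1500.00)(16.67) = 175000.00 in³
x_c = 570000.00 / 7500.00 = 76.00 in
y_c = 175000.00 / 7500.00 = 23.33 in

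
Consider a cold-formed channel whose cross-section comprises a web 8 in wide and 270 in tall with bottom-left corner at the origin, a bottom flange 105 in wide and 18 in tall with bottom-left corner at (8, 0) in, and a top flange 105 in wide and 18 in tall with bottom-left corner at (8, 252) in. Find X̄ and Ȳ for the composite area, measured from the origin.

web: A = 8 × 270 = 2160.00, centroid at (4.00, 135.00).
bottom flange: A = 105 × 18 = 1890.00, centroid at (60.50, 9.00).
top flange: A = 105 × 18 = 1890.00, centroid at (60.50, 261.00).
ΣA = 5940.00 in²
ΣAX̄ = (2160.00)(4.00) + (1890.00)(60.50) + (1890.00)(60.50) = 237330.00 in³
ΣAȲ = (2160.00)(135.00) + (1890.00)(9.00) + (1890.00)(261.00) = 801900.00 in³
X̄ = 237330.00 / 5940.00 = 39.95 in
Ȳ = 801900.00 / 5940.00 = 135.00 in

X̄ = 39.95 in, Ȳ = 135.00 in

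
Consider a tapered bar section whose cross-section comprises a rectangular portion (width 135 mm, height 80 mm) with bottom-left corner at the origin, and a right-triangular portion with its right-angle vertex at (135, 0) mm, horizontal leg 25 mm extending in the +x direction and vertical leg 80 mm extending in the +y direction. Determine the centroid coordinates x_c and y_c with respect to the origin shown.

Part | A | x̄ᵢ | ȳᵢ | A·x̄ᵢ | A·ȳᵢ
rectangular portion | 10800.00 | 67.50 | 40.00 | 729000.00 | 432000.00
triangular portion | 1000.00 | 143.33 | 26.67 | 143333.33 | 26666.67
Σ | 11800.00 |  |  | 872333.33 | 458666.67
x_c = 872333.33 / 11800.00 = 73.93 mm
y_c = 458666.67 / 11800.00 = 38.87 mm

x_c = 73.93 mm, y_c = 38.87 mm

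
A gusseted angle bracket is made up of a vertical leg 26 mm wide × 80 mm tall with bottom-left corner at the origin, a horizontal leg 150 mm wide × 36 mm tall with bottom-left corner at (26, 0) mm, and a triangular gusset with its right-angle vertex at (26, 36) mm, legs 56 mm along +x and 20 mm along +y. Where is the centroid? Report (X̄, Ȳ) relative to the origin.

X̄ = 74.31 mm, Ȳ = 25.41 mm

vertical leg: A = 26 × 80 = 2080.00, centroid at (13.00, 40.00).
horizontal leg: A = 150 × 36 = 5400.00, centroid at (101.00, 18.00).
gusset: A = ½·56·20 = 560.00, centroid at (44.67, 42.67).
ΣA = 8040.00 mm², ΣAX̄ = 597453.33 mm³, ΣAȲ = 204293.33 mm³.
X̄ = 597453.33/8040.00 = 74.31 mm; Ȳ = 204293.33/8040.00 = 25.41 mm.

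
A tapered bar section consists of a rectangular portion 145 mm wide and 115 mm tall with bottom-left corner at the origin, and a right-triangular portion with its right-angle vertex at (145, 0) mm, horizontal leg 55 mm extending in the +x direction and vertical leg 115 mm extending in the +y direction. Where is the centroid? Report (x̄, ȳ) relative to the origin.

rectangular portion: A = 145 × 115 = 16675.00, centroid at (72.50, 57.50).
triangular portion: A = ½·55·115 = 3162.50, centroid at (163.33, 38.33).
ΣA = 19837.50 mm², ΣAx̄ = 1725479.17 mm³, ΣAȳ = 1080041.67 mm³.
x̄ = 1725479.17/19837.50 = 86.98 mm; ȳ = 1080041.67/19837.50 = 54.44 mm.

x̄ = 86.98 mm, ȳ = 54.44 mm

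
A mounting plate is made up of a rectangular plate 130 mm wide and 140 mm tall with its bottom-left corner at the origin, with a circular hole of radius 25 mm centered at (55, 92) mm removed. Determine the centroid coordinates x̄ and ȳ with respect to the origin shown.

x̄ = 66.21 mm, ȳ = 67.34 mm

plate: A = 130 × 140 = 18200.00, centroid at (65.00, 70.00).
hole: A = −π·25² = -1963.50, centroid at (55.00, 92.00).
ΣA = 16236.50 mm²
ΣAx̄ = (18200.00)(65.00) + (-1963.50)(55.00) = 1075007.75 mm³
ΣAȳ = (18200.00)(70.00) + (-1963.50)(92.00) = 1093358.42 mm³
x̄ = 1075007.75 / 16236.50 = 66.21 mm
ȳ = 1093358.42 / 16236.50 = 67.34 mm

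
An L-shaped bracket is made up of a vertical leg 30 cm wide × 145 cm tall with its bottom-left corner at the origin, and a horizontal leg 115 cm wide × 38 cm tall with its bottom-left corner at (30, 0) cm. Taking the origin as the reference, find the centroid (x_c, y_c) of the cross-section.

vertical leg: A = 30 × 145 = 4350.00, centroid at (15.00, 72.50).
horizontal leg: A = 115 × 38 = 4370.00, centroid at (87.50, 19.00).
ΣA = 8720.00 cm², ΣAx_c = 447625.00 cm³, ΣAy_c = 398405.00 cm³.
x_c = 447625.00/8720.00 = 51.33 cm; y_c = 398405.00/8720.00 = 45.69 cm.

x_c = 51.33 cm, y_c = 45.69 cm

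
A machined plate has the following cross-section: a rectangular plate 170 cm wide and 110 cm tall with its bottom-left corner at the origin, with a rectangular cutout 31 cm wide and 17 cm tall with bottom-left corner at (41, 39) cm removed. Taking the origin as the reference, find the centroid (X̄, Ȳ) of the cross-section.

Part | A | x̄ᵢ | ȳᵢ | A·x̄ᵢ | A·ȳᵢ
plate | 18700.00 | 85.00 | 55.00 | 1589500.00 | 1028500.00
hole | -527.00 | 56.50 | 47.50 | -29775.50 | -25032.50
Σ | 18173.00 |  |  | 1559724.50 | 1003467.50
X̄ = 1559724.50 / 18173.00 = 85.83 cm
Ȳ = 1003467.50 / 18173.00 = 55.22 cm

X̄ = 85.83 cm, Ȳ = 55.22 cm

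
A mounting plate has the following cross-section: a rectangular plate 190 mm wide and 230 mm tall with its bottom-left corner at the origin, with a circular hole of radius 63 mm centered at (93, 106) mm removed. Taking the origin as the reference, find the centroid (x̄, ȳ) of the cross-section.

Part | A | x̄ᵢ | ȳᵢ | A·x̄ᵢ | A·ȳᵢ
plate | 43700.00 | 95.00 | 115.00 | 4151500.00 | 5025500.00
hole | -12468.98 | 93.00 | 106.00 | -1159615.26 | -1321712.01
Σ | 31231.02 |  |  | 2991884.74 | 3703787.99
x̄ = 2991884.74 / 31231.02 = 95.80 mm
ȳ = 3703787.99 / 31231.02 = 118.59 mm

x̄ = 95.80 mm, ȳ = 118.59 mm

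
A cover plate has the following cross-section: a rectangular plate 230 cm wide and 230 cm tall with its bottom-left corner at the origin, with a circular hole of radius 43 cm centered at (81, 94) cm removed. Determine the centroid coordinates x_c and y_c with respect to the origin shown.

plate: A = 230 × 230 = 52900.00, centroid at (115.00, 115.00).
hole: A = −π·43² = -5808.80, centroid at (81.00, 94.00).
ΣA = 47091.20 cm²
ΣAx_c = (52900.00)(115.00) + (-5808.80)(81.00) = 5612986.81 cm³
ΣAy_c = (52900.00)(115.00) + (-5808.80)(94.00) = 5537472.35 cm³
x_c = 5612986.81 / 47091.20 = 119.19 cm
y_c = 5537472.35 / 47091.20 = 117.59 cm

x_c = 119.19 cm, y_c = 117.59 cm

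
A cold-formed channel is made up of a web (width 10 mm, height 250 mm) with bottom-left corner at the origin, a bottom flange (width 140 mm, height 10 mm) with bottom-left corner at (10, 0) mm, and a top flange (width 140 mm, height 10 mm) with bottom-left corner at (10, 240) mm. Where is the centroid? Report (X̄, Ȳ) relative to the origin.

Part | A | x̄ᵢ | ȳᵢ | A·x̄ᵢ | A·ȳᵢ
web | 2500.00 | 5.00 | 125.00 | 12500.00 | 312500.00
bottom flange | 1400.00 | 80.00 | 5.00 | 112000.00 | 7000.00
top flange | 1400.00 | 80.00 | 245.00 | 112000.00 | 343000.00
Σ | 5300.00 |  |  | 236500.00 | 662500.00
X̄ = 236500.00 / 5300.00 = 44.62 mm
Ȳ = 662500.00 / 5300.00 = 125.00 mm

X̄ = 44.62 mm, Ȳ = 125.00 mm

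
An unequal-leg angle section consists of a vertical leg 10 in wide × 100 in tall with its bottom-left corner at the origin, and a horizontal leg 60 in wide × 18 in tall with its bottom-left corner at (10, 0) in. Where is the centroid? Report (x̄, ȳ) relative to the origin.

Part | A | x̄ᵢ | ȳᵢ | A·x̄ᵢ | A·ȳᵢ
vertical leg | 1000.00 | 5.00 | 50.00 | 5000.00 | 50000.00
horizontal leg | 1080.00 | 40.00 | 9.00 | 43200.00 | 9720.00
Σ | 2080.00 |  |  | 48200.00 | 59720.00
x̄ = 48200.00 / 2080.00 = 23.17 in
ȳ = 59720.00 / 2080.00 = 28.71 in

x̄ = 23.17 in, ȳ = 28.71 in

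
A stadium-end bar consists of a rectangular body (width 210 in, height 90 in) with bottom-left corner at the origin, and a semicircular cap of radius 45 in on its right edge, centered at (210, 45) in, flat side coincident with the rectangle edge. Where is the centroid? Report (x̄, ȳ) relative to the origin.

rectangular body: A = 210 × 90 = 18900.00, centroid at (105.00, 45.00).
semicircular end: A = ½π·45² = 3180.86, centroid at (229.10, 45.00).
ΣA = 22080.86 in²
ΣAx̄ = (18900.00)(105.00) + (3180.86)(229.10) = 2713231.14 in³
ΣAȳ = (18900.00)(45.00) + (3180.86)(45.00) = 993638.82 in³
x̄ = 2713231.14 / 22080.86 = 122.88 in
ȳ = 993638.82 / 22080.86 = 45.00 in

x̄ = 122.88 in, ȳ = 45.00 in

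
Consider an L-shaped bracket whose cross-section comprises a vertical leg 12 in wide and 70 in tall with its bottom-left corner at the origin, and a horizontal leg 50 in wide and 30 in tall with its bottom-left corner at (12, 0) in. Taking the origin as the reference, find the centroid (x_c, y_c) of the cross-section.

vertical leg: A = 12 × 70 = 840.00, centroid at (6.00, 35.00).
horizontal leg: A = 50 × 30 = 1500.00, centroid at (37.00, 15.00).
ΣA = 2340.00 in²
ΣAx_c = (840.00)(6.00) + (1500.00)(37.00) = 60540.00 in³
ΣAy_c = (840.00)(35.00) + (1500.00)(15.00) = 51900.00 in³
x_c = 60540.00 / 2340.00 = 25.87 in
y_c = 51900.00 / 2340.00 = 22.18 in

x_c = 25.87 in, y_c = 22.18 in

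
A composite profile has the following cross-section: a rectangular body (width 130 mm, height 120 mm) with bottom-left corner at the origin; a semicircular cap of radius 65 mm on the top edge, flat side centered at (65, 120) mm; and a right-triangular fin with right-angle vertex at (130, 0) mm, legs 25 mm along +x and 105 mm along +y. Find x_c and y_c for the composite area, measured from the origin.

rectangular body: A = 130 × 120 = 15600.00, centroid at (65.00, 60.00).
semicircular top: A = ½π·65² = 6636.61, centroid at (65.00, 147.59).
triangular fin: A = ½·25·105 = 1312.50, centroid at (138.33, 35.00).
ΣA = 23549.11 mm²
ΣAx_c = (15600.00)(65.00) + (6636.61)(65.00) + (1312.50)(138.33) = 1626942.44 mm³
ΣAy_c = (15600.00)(60.00) + (6636.61)(147.59) + (1312.50)(35.00) = 1961414.57 mm³
x_c = 1626942.44 / 23549.11 = 69.09 mm
y_c = 1961414.57 / 23549.11 = 83.29 mm

x_c = 69.09 mm, y_c = 83.29 mm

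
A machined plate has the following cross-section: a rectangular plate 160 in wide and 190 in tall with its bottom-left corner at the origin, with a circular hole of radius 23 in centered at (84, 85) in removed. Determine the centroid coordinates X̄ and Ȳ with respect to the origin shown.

Part | A | x̄ᵢ | ȳᵢ | A·x̄ᵢ | A·ȳᵢ
plate | 30400.00 | 80.00 | 95.00 | 2432000.00 | 2888000.00
hole | -1661.90 | 84.00 | 85.00 | -139599.81 | -141261.71
Σ | 28738.10 |  |  | 2292400.19 | 2746738.29
X̄ = 2292400.19 / 28738.10 = 79.77 in
Ȳ = 2746738.29 / 28738.10 = 95.58 in

X̄ = 79.77 in, Ȳ = 95.58 in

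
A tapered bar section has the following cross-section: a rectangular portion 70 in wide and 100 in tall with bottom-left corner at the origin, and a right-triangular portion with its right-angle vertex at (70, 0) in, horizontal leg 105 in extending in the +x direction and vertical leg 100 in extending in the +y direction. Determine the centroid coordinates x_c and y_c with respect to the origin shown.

x_c = 65.00 in, y_c = 42.86 in

Part | A | x̄ᵢ | ȳᵢ | A·x̄ᵢ | A·ȳᵢ
rectangular portion | 7000.00 | 35.00 | 50.00 | 245000.00 | 350000.00
triangular portion | 5250.00 | 105.00 | 33.33 | 551250.00 | 175000.00
Σ | 12250.00 |  |  | 796250.00 | 525000.00
x_c = 796250.00 / 12250.00 = 65.00 in
y_c = 525000.00 / 12250.00 = 42.86 in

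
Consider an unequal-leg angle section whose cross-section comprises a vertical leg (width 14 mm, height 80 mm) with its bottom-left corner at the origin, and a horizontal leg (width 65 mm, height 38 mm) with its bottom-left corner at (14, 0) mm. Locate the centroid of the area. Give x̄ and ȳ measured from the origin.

vertical leg: A = 14 × 80 = 1120.00, centroid at (7.00, 40.00).
horizontal leg: A = 65 × 38 = 2470.00, centroid at (46.50, 19.00).
ΣA = 3590.00 mm²
ΣAx̄ = (1120.00)(7.00) + (2470.00)(46.50) = 122695.00 mm³
ΣAȳ = (1120.00)(40.00) + (2470.00)(19.00) = 91730.00 mm³
x̄ = 122695.00 / 3590.00 = 34.18 mm
ȳ = 91730.00 / 3590.00 = 25.55 mm

x̄ = 34.18 mm, ȳ = 25.55 mm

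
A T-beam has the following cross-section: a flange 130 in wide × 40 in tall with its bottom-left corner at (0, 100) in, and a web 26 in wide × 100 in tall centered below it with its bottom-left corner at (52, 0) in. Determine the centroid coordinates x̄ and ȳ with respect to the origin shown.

x̄ = 65.00 in, ȳ = 96.67 in

web: A = 26 × 100 = 2600.00, centroid at (65.00, 50.00).
flange: A = 130 × 40 = 5200.00, centroid at (65.00, 120.00).
ΣA = 7800.00 in²
ΣAx̄ = (2600.00)(65.00) + (5200.00)(65.00) = 507000.00 in³
ΣAȳ = (2600.00)(50.00) + (5200.00)(120.00) = 754000.00 in³
x̄ = 507000.00 / 7800.00 = 65.00 in
ȳ = 754000.00 / 7800.00 = 96.67 in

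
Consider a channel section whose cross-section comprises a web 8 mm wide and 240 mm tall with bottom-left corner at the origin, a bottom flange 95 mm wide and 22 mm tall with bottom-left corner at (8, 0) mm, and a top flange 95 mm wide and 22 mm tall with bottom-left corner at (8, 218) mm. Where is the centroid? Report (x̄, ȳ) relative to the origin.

x̄ = 39.29 mm, ȳ = 120.00 mm

Part | A | x̄ᵢ | ȳᵢ | A·x̄ᵢ | A·ȳᵢ
web | 1920.00 | 4.00 | 120.00 | 7680.00 | 230400.00
bottom flange | 2090.00 | 55.50 | 11.00 | 115995.00 | 22990.00
top flange | 2090.00 | 55.50 | 229.00 | 115995.00 | 478610.00
Σ | 6100.00 |  |  | 239670.00 | 732000.00
x̄ = 239670.00 / 6100.00 = 39.29 mm
ȳ = 732000.00 / 6100.00 = 120.00 mm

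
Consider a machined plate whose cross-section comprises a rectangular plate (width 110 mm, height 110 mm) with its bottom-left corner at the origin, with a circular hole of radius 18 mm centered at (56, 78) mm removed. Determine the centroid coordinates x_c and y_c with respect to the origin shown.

x_c = 54.91 mm, y_c = 52.89 mm

plate: A = 110 × 110 = 12100.00, centroid at (55.00, 55.00).
hole: A = −π·18² = -1017.88, centroid at (56.00, 78.00).
ΣA = 11082.12 mm²
ΣAx_c = (12100.00)(55.00) + (-1017.88)(56.00) = 608498.94 mm³
ΣAy_c = (12100.00)(55.00) + (-1017.88)(78.00) = 586105.67 mm³
x_c = 608498.94 / 11082.12 = 54.91 mm
y_c = 586105.67 / 11082.12 = 52.89 mm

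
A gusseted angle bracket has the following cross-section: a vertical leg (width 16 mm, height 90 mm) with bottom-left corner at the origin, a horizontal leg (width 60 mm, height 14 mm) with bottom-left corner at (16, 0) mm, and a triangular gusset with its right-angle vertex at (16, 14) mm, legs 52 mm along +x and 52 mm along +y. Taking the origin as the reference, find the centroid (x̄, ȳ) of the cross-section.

Part | A | x̄ᵢ | ȳᵢ | A·x̄ᵢ | A·ȳᵢ
vertical leg | 1440.00 | 8.00 | 45.00 | 11520.00 | 64800.00
horizontal leg | 840.00 | 46.00 | 7.00 | 38640.00 | 5880.00
gusset | 1352.00 | 33.33 | 31.33 | 45066.67 | 42362.67
Σ | 3632.00 |  |  | 95226.67 | 113042.67
x̄ = 95226.67 / 3632.00 = 26.22 mm
ȳ = 113042.67 / 3632.00 = 31.12 mm

x̄ = 26.22 mm, ȳ = 31.12 mm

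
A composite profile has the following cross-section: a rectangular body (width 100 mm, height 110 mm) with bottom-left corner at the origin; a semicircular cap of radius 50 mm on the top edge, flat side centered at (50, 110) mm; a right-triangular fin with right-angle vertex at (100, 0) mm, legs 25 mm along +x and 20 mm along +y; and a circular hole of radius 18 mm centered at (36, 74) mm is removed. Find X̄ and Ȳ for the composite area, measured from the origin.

X̄ = 52.04 mm, Ȳ = 73.92 mm

rectangular body: A = 100 × 110 = 11000.00, centroid at (50.00, 55.00).
semicircular top: A = ½π·50² = 3926.99, centroid at (50.00, 131.22).
triangular fin: A = ½·25·20 = 250.00, centroid at (108.33, 6.67).
hole: A = −π·18² = -1017.88, centroid at (36.00, 74.00).
ΣA = 14159.11 mm²
ΣAX̄ = (11000.00)(50.00) + (3926.99)(50.00) + (250.00)(108.33) + (-1017.88)(36.00) = 736789.34 mm³
ΣAȲ = (11000.00)(55.00) + (3926.99)(131.22) + (250.00)(6.67) + (-1017.88)(74.00) = 1046646.16 mm³
X̄ = 736789.34 / 14159.11 = 52.04 mm
Ȳ = 1046646.16 / 14159.11 = 73.92 mm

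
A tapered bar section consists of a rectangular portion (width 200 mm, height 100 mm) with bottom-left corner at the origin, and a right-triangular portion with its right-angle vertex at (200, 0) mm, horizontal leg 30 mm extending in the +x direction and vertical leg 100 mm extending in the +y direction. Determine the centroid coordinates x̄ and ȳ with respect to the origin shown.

rectangular portion: A = 200 × 100 = 20000.00, centroid at (100.00, 50.00).
triangular portion: A = ½·30·100 = 1500.00, centroid at (210.00, 33.33).
ΣA = 21500.00 mm², ΣAx̄ = 2315000.00 mm³, ΣAȳ = 1050000.00 mm³.
x̄ = 2315000.00/21500.00 = 107.67 mm; ȳ = 1050000.00/21500.00 = 48.84 mm.

x̄ = 107.67 mm, ȳ = 48.84 mm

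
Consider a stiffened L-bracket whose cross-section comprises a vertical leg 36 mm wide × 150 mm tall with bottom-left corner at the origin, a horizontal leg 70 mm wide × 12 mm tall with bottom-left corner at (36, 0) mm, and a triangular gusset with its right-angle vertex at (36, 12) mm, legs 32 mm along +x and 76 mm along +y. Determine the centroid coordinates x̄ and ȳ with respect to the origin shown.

Part | A | x̄ᵢ | ȳᵢ | A·x̄ᵢ | A·ȳᵢ
vertical leg | 5400.00 | 18.00 | 75.00 | 97200.00 | 405000.00
horizontal leg | 840.00 | 71.00 | 6.00 | 59640.00 | 5040.00
gusset | 1216.00 | 46.67 | 37.33 | 56746.67 | 45397.33
Σ | 7456.00 |  |  | 213586.67 | 455437.33
x̄ = 213586.67 / 7456.00 = 28.65 mm
ȳ = 455437.33 / 7456.00 = 61.08 mm

x̄ = 28.65 mm, ȳ = 61.08 mm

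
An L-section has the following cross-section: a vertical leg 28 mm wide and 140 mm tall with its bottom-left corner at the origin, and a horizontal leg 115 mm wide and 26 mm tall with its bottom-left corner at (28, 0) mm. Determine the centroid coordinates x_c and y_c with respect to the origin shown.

x_c = 44.94 mm, y_c = 45.34 mm

vertical leg: A = 28 × 140 = 3920.00, centroid at (14.00, 70.00).
horizontal leg: A = 115 × 26 = 2990.00, centroid at (85.50, 13.00).
ΣA = 6910.00 mm²
ΣAx_c = (3920.00)(14.00) + (2990.00)(85.50) = 310525.00 mm³
ΣAy_c = (3920.00)(70.00) + (2990.00)(13.00) = 313270.00 mm³
x_c = 310525.00 / 6910.00 = 44.94 mm
y_c = 313270.00 / 6910.00 = 45.34 mm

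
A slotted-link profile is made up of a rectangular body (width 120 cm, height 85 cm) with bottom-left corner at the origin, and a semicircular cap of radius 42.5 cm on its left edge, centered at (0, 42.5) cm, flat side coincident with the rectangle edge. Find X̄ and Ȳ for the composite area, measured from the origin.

rectangular body: A = 120 × 85 = 10200.00, centroid at (60.00, 42.50).
semicircular end: A = ½π·42.5² = 2837.25, centroid at (-18.04, 42.50).
ΣA = 13037.25 cm²
ΣAX̄ = (10200.00)(60.00) + (2837.25)(-18.04) = 560822.92 cm³
ΣAȲ = (10200.00)(42.50) + (2837.25)(42.50) = 554083.16 cm³
X̄ = 560822.92 / 13037.25 = 43.02 cm
Ȳ = 554083.16 / 13037.25 = 42.50 cm

X̄ = 43.02 cm, Ȳ = 42.50 cm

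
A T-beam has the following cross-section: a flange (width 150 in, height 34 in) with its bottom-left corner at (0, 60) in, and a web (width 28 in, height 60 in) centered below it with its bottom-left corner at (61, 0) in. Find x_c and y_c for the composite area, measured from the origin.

x_c = 75.00 in, y_c = 65.35 in

web: A = 28 × 60 = 1680.00, centroid at (75.00, 30.00).
flange: A = 150 × 34 = 5100.00, centroid at (75.00, 77.00).
ΣA = 6780.00 in²
ΣAx_c = (1680.00)(75.00) + (5100.00)(75.00) = 508500.00 in³
ΣAy_c = (1680.00)(30.00) + (5100.00)(77.00) = 443100.00 in³
x_c = 508500.00 / 6780.00 = 75.00 in
y_c = 443100.00 / 6780.00 = 65.35 in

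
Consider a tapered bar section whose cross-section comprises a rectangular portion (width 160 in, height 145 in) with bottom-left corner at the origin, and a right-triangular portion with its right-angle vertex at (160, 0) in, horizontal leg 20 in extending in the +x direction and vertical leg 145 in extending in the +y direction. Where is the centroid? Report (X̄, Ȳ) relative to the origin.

X̄ = 85.10 in, Ȳ = 71.08 in

Part | A | x̄ᵢ | ȳᵢ | A·x̄ᵢ | A·ȳᵢ
rectangular portion | 23200.00 | 80.00 | 72.50 | 1856000.00 | 1682000.00
triangular portion | 1450.00 | 166.67 | 48.33 | 241666.67 | 70083.33
Σ | 24650.00 |  |  | 2097666.67 | 1752083.33
X̄ = 2097666.67 / 24650.00 = 85.10 in
Ȳ = 1752083.33 / 24650.00 = 71.08 in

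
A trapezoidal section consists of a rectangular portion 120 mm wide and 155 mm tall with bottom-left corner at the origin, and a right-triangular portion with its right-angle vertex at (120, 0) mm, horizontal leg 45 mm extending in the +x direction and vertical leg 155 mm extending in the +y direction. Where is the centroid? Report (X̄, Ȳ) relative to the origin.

rectangular portion: A = 120 × 155 = 18600.00, centroid at (60.00, 77.50).
triangular portion: A = ½·45·155 = 3487.50, centroid at (135.00, 51.67).
ΣA = 22087.50 mm²
ΣAX̄ = (18600.00)(60.00) + (3487.50)(135.00) = 1586812.50 mm³
ΣAȲ = (18600.00)(77.50) + (3487.50)(51.67) = 1621687.50 mm³
X̄ = 1586812.50 / 22087.50 = 71.84 mm
Ȳ = 1621687.50 / 22087.50 = 73.42 mm

X̄ = 71.84 mm, Ȳ = 73.42 mm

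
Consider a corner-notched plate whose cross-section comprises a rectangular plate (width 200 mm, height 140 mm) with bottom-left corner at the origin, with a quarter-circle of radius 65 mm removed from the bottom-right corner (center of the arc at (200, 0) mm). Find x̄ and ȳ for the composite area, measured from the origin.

plate: A = 200 × 140 = 28000.00, centroid at (100.00, 70.00).
removed quarter-circle: A = −¼π·65² = -3318.31, centroid at (172.41, 27.59).
ΣA = 24681.69 mm², ΣAx̄ = 2227880.22 mm³, ΣAȳ = 1868458.33 mm³.
x̄ = 2227880.22/24681.69 = 90.26 mm; ȳ = 1868458.33/24681.69 = 75.70 mm.

x̄ = 90.26 mm, ȳ = 75.70 mm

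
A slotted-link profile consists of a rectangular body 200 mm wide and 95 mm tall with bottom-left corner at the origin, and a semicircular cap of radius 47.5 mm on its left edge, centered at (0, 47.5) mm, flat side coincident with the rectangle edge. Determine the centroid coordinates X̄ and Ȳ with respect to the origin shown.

rectangular body: A = 200 × 95 = 19000.00, centroid at (100.00, 47.50).
semicircular end: A = ½π·47.5² = 3544.11, centroid at (-20.16, 47.50).
ΣA = 22544.11 mm²
ΣAX̄ = (19000.00)(100.00) + (3544.11)(-20.16) = 1828552.08 mm³
ΣAȲ = (19000.00)(47.50) + (3544.11)(47.50) = 1070845.19 mm³
X̄ = 1828552.08 / 22544.11 = 81.11 mm
Ȳ = 1070845.19 / 22544.11 = 47.50 mm

X̄ = 81.11 mm, Ȳ = 47.50 mm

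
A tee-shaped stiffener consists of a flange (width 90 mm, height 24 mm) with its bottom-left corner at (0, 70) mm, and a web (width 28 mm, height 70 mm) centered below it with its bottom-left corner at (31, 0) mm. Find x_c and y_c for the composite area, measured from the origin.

Part | A | x̄ᵢ | ȳᵢ | A·x̄ᵢ | A·ȳᵢ
web | 1960.00 | 45.00 | 35.00 | 88200.00 | 68600.00
flange | 2160.00 | 45.00 | 82.00 | 97200.00 | 177120.00
Σ | 4120.00 |  |  | 185400.00 | 245720.00
x_c = 185400.00 / 4120.00 = 45.00 mm
y_c = 245720.00 / 4120.00 = 59.64 mm

x_c = 45.00 mm, y_c = 59.64 mm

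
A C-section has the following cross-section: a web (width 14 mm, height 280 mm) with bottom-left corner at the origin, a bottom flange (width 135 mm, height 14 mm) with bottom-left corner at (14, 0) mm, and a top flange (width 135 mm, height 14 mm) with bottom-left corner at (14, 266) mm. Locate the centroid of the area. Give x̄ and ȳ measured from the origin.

Part | A | x̄ᵢ | ȳᵢ | A·x̄ᵢ | A·ȳᵢ
web | 3920.00 | 7.00 | 140.00 | 27440.00 | 548800.00
bottom flange | 1890.00 | 81.50 | 7.00 | 154035.00 | 13230.00
top flange | 1890.00 | 81.50 | 273.00 | 154035.00 | 515970.00
Σ | 7700.00 |  |  | 335510.00 | 1078000.00
x̄ = 335510.00 / 7700.00 = 43.57 mm
ȳ = 1078000.00 / 7700.00 = 140.00 mm

x̄ = 43.57 mm, ȳ = 140.00 mm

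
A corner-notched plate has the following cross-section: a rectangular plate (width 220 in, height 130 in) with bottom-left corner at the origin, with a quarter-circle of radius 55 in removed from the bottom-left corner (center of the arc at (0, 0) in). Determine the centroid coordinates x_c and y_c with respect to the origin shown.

plate: A = 220 × 130 = 28600.00, centroid at (110.00, 65.00).
removed quarter-circle: A = −¼π·55² = -2375.83, centroid at (23.34, 23.34).
ΣA = 26224.17 in²
ΣAx_c = (28600.00)(110.00) + (-2375.83)(23.34) = 3090541.67 in³
ΣAy_c = (28600.00)(65.00) + (-2375.83)(23.34) = 1803541.67 in³
x_c = 3090541.67 / 26224.17 = 117.85 in
y_c = 1803541.67 / 26224.17 = 68.77 in

x_c = 117.85 in, y_c = 68.77 in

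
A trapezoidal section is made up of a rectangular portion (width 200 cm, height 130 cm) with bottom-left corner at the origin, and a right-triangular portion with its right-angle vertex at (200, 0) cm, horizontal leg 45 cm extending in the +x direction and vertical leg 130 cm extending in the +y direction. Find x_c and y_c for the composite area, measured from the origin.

Part | A | x̄ᵢ | ȳᵢ | A·x̄ᵢ | A·ȳᵢ
rectangular portion | 26000.00 | 100.00 | 65.00 | 2600000.00 | 1690000.00
triangular portion | 2925.00 | 215.00 | 43.33 | 628875.00 | 126750.00
Σ | 28925.00 |  |  | 3228875.00 | 1816750.00
x_c = 3228875.00 / 28925.00 = 111.63 cm
y_c = 1816750.00 / 28925.00 = 62.81 cm

x_c = 111.63 cm, y_c = 62.81 cm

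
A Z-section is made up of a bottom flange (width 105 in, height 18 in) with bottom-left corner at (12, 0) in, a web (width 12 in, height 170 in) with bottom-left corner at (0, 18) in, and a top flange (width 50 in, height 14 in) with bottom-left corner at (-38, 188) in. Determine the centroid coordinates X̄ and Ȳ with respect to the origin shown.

bottom flange: A = 105 × 18 = 1890.00, centroid at (64.50, 9.00).
web: A = 12 × 170 = 2040.00, centroid at (6.00, 103.00).
top flange: A = 50 × 14 = 700.00, centroid at (-13.00, 195.00).
ΣA = 4630.00 in², ΣAX̄ = 125045.00 in³, ΣAȲ = 363630.00 in³.
X̄ = 125045.00/4630.00 = 27.01 in; Ȳ = 363630.00/4630.00 = 78.54 in.

X̄ = 27.01 in, Ȳ = 78.54 in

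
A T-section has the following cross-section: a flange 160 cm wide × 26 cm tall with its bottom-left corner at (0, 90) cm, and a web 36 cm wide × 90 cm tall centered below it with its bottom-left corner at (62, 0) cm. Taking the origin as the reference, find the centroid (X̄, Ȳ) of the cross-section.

web: A = 36 × 90 = 3240.00, centroid at (80.00, 45.00).
flange: A = 160 × 26 = 4160.00, centroid at (80.00, 103.00).
ΣA = 7400.00 cm², ΣAX̄ = 592000.00 cm³, ΣAȲ = 574280.00 cm³.
X̄ = 592000.00/7400.00 = 80.00 cm; Ȳ = 574280.00/7400.00 = 77.61 cm.

X̄ = 80.00 cm, Ȳ = 77.61 cm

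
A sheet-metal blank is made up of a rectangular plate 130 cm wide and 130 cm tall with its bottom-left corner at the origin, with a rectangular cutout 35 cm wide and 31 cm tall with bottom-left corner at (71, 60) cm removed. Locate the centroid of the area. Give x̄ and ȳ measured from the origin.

plate: A = 130 × 130 = 16900.00, centroid at (65.00, 65.00).
hole: A = −(35 × 31) = -1085.00, centroid at (88.50, 75.50).
ΣA = 15815.00 cm²
ΣAx̄ = (16900.00)(65.00) + (-1085.00)(88.50) = 1002477.50 cm³
ΣAȳ = (16900.00)(65.00) + (-1085.00)(75.50) = 1016582.50 cm³
x̄ = 1002477.50 / 15815.00 = 63.39 cm
ȳ = 1016582.50 / 15815.00 = 64.28 cm

x̄ = 63.39 cm, ȳ = 64.28 cm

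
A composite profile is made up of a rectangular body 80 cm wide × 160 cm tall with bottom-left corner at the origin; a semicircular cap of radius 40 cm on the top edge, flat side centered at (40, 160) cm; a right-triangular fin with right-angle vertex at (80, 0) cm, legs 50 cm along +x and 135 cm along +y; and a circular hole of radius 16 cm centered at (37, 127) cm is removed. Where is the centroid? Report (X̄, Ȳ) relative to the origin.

Part | A | x̄ᵢ | ȳᵢ | A·x̄ᵢ | A·ȳᵢ
rectangular body | 12800.00 | 40.00 | 80.00 | 512000.00 | 1024000.00
semicircular top | 2513.27 | 40.00 | 176.98 | 100530.96 | 444790.53
triangular fin | 3375.00 | 96.67 | 45.00 | 326250.00 | 151875.00
hole | -804.25 | 37.00 | 127.00 | -29757.17 | -102139.46
Σ | 17884.03 |  |  | 909023.80 | 1518526.07
X̄ = 909023.80 / 17884.03 = 50.83 cm
Ȳ = 1518526.07 / 17884.03 = 84.91 cm

X̄ = 50.83 cm, Ȳ = 84.91 cm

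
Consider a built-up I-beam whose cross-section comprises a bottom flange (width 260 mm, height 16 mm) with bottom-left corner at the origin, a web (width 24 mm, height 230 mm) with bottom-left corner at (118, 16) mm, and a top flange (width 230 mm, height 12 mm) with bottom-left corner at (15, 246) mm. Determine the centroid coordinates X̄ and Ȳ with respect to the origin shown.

bottom flange: A = 260 × 16 = 4160.00, centroid at (130.00, 8.00).
web: A = 24 × 230 = 5520.00, centroid at (130.00, 131.00).
top flange: A = 230 × 12 = 2760.00, centroid at (130.00, 252.00).
ΣA = 12440.00 mm², ΣAX̄ = 1617200.00 mm³, ΣAȲ = 1451920.00 mm³.
X̄ = 1617200.00/12440.00 = 130.00 mm; Ȳ = 1451920.00/12440.00 = 116.71 mm.

X̄ = 130.00 mm, Ȳ = 116.71 mm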